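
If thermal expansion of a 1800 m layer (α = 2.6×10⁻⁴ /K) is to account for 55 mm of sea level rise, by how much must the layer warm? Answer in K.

ΔT = Δh/(αH) = 0.055 / (2.6×10⁻⁴ × 1800) ≈ 0.1175 K

about 0.118 K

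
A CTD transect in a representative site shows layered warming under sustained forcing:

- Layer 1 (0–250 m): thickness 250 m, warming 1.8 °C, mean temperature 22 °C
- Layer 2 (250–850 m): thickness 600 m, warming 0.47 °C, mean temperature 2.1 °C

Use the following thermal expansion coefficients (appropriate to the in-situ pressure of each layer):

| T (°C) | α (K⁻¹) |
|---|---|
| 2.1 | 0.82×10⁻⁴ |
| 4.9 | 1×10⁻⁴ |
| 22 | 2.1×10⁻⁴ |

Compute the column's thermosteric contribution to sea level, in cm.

Layer 1 at 22 °C → α = 2.1×10⁻⁴ K⁻¹
Layer 2 at 2.1 °C → α = 0.82×10⁻⁴ K⁻¹
0–250 m: 1.8 × 2.1×10⁻⁴ × 250 = 0.09450 m
0.82×10⁻⁴ × 0.47 × 600 = 0.023124 m
Δh = 0.09450 + 0.023124 = 0.117624 m

Δh ≈ 12 cm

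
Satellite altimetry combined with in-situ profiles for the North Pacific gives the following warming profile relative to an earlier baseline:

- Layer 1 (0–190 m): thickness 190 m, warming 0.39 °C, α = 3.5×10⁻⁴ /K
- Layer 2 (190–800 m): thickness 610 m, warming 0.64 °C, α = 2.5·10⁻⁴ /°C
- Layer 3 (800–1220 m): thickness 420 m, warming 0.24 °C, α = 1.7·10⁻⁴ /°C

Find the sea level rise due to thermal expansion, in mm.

0–190 m: 3.5×10⁻⁴ × 0.39 × 190 = 0.025935 m
Layer 2: 2.5×10⁻⁴ × 610 × 0.64 = 0.09760 m
420 × 0.24 × 1.7×10⁻⁴ = 0.017136 m
Δh = 0.025935 + 0.09760 + 0.017136 = 0.140671 m ≈ 141 mm

141 mm of thermosteric rise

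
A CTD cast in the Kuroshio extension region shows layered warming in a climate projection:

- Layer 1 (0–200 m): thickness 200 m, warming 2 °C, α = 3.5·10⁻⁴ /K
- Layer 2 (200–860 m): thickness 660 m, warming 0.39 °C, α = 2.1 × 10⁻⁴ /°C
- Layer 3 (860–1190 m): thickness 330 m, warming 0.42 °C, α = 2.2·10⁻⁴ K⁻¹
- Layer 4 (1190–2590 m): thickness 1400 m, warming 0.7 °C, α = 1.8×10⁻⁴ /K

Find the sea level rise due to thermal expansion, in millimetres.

0–200 m: 200 × 3.5×10⁻⁴ × 2 = 0.14000 m
200–860 m: 0.39 × 660 × 2.1×10⁻⁴ = 0.054054 m
2.2×10⁻⁴ × 0.42 × 330 = 0.030492 m
1190–2590 m: 1.8×10⁻⁴ × 1400 × 0.7 = 0.17640 m
Δh = 0.14000 + 0.054054 + 0.030492 + 0.17640 = 0.400946 m

Δh = 400 mm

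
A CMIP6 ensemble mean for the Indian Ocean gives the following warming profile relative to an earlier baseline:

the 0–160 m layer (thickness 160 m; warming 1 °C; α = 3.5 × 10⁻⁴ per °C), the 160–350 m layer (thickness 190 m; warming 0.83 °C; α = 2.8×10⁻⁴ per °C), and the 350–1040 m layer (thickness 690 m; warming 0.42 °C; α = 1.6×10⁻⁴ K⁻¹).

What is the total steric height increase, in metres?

Layer 1: 1 × 3.5×10⁻⁴ × 160 = 0.05600 m
2.8×10⁻⁴ × 190 × 0.83 = 0.044156 m
Layer 3: 0.42 × 690 × 1.6×10⁻⁴ = 0.046368 m
Δh = 0.05600 + 0.044156 + 0.046368 = 0.146524 m

Δh = 0.147 m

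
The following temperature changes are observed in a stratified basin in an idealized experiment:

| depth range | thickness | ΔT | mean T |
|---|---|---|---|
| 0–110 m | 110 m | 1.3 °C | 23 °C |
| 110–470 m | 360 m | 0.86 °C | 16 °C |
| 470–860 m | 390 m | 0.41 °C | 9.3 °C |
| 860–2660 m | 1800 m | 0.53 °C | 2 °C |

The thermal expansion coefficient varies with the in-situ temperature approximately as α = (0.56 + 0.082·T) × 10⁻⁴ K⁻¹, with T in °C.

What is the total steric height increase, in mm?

Δh = 180 mm

Layer 1: α = (0.56 + 0.082×23)×10⁻⁴ = 2.446×10⁻⁴ K⁻¹
Layer 2: α = (0.56 + 0.082×16)×10⁻⁴ = 1.872×10⁻⁴ K⁻¹
Layer 3: α = (0.56 + 0.082×9.3)×10⁻⁴ = 1.3226×10⁻⁴ K⁻¹
Layer 4: α = (0.56 + 0.082×2)×10⁻⁴ = 0.724×10⁻⁴ K⁻¹
110 × 1.3 × 2.446×10⁻⁴ = 0.0349778 m
Layer 2: 0.86 × 360 × 1.872×10⁻⁴ = 0.05795712 m
470–860 m: 1.3226×10⁻⁴ × 390 × 0.41 = 0.021148374 m
Layer 4: 1800 × 0.53 × 0.724×10⁻⁴ = 0.0690696 m
Δh = 0.0349778 + 0.05795712 + 0.021148374 + 0.0690696 = 0.183152894 m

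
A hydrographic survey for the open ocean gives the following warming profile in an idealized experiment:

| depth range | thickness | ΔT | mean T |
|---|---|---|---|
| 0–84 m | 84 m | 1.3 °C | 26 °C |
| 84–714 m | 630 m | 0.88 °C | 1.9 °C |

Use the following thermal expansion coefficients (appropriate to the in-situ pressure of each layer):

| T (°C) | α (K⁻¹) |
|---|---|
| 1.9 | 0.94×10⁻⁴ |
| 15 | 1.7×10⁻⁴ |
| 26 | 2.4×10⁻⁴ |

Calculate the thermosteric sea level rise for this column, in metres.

Layer 1 at 26 °C → α = 2.4×10⁻⁴ K⁻¹
Layer 2 at 1.9 °C → α = 0.94×10⁻⁴ K⁻¹
84 × 2.4×10⁻⁴ × 1.3 = 0.026208 m
0.88 × 0.94×10⁻⁴ × 630 = 0.0521136 m
Δh = 0.026208 + 0.0521136 = 0.0783216 m

Δh ≈ 0.078 m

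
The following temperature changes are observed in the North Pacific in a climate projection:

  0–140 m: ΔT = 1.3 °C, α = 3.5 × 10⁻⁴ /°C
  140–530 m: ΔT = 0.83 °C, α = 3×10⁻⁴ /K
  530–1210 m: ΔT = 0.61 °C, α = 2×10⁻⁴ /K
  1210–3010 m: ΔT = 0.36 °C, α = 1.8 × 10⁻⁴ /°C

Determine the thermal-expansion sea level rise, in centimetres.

3.5×10⁻⁴ × 1.3 × 140 = 0.06370 m
3×10⁻⁴ × 390 × 0.83 = 0.09711 m
530–1210 m: 2×10⁻⁴ × 0.61 × 680 = 0.08296 m
1210–3010 m: 1.8×10⁻⁴ × 0.36 × 1800 = 0.11664 m
Δh = 0.06370 + 0.09711 + 0.08296 + 0.11664 = 0.36041 m ≈ 36 cm

about 36 cm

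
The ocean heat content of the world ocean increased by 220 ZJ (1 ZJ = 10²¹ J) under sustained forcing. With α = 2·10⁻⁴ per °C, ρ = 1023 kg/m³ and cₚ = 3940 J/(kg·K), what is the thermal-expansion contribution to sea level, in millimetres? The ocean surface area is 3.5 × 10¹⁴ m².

Per unit area: Q = 220×10²¹ / (3.5×10¹⁴) ≈ 6.286×10⁸ J/m²
Δh = αQ/(ρcₚ) = 2×10⁻⁴ × 6.286×10⁸ / (1023 × 3940) ≈ 0.031191 m

31.2 mm of thermosteric rise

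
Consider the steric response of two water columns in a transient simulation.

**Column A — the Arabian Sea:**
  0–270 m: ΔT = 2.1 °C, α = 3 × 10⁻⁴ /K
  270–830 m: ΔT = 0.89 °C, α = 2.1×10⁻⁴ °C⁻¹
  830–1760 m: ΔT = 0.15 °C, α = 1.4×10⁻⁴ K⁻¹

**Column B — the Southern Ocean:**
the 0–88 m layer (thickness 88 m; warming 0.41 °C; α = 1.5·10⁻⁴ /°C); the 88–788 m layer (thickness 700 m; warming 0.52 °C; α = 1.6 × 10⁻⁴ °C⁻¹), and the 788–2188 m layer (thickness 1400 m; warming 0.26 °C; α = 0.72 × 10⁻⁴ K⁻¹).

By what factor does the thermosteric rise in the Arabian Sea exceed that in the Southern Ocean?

a factor of 3.3

A Layer 1: 3×10⁻⁴ × 2.1 × 270 = 0.17010 m
A 560 × 2.1×10⁻⁴ × 0.89 = 0.104664 m
A Layer 3: 0.15 × 1.4×10⁻⁴ × 930 = 0.01953 m
A total: 0.294294 m
B 0–88 m: 1.5×10⁻⁴ × 0.41 × 88 = 0.005412 m
B Layer 2: 700 × 1.6×10⁻⁴ × 0.52 = 0.05824 m
B 788–2188 m: 0.26 × 1400 × 0.72×10⁻⁴ = 0.026208 m
B total: 0.08986 m
Ratio: 0.294294 / 0.08986 ≈ 3.275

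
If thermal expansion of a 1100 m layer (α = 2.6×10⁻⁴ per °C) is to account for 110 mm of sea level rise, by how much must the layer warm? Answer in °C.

ΔT = Δh/(αH) = 0.11 / (2.6×10⁻⁴ × 1100) ≈ 0.3846 °C

about 0.385 °C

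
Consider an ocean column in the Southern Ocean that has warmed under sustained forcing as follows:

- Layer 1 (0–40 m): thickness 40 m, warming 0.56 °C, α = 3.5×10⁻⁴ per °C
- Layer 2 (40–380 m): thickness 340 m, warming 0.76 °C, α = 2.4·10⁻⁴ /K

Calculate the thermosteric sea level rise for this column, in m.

0.070 m

0.56 × 40 × 3.5×10⁻⁴ = 0.00784 m
2.4×10⁻⁴ × 340 × 0.76 = 0.062016 m
Δh = 0.00784 + 0.062016 = 0.069856 m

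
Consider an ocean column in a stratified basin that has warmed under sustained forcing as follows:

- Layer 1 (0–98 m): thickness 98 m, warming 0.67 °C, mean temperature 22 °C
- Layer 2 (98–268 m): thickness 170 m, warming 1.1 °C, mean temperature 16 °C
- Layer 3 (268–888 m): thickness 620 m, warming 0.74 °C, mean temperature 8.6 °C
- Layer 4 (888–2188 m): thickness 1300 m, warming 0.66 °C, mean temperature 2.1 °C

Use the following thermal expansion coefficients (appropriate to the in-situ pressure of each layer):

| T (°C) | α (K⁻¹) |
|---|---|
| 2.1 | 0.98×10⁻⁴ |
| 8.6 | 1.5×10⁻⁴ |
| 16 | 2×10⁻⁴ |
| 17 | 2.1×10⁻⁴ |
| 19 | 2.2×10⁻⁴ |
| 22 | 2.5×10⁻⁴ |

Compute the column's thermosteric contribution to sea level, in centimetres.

Layer 1 at 22 °C → α = 2.5×10⁻⁴ K⁻¹
Layer 2 at 16 °C → α = 2×10⁻⁴ K⁻¹
Layer 3 at 8.6 °C → α = 1.5×10⁻⁴ K⁻¹
Layer 4 at 2.1 °C → α = 0.98×10⁻⁴ K⁻¹
Layer 1: 2.5×10⁻⁴ × 98 × 0.67 = 0.016415 m
98–268 m: 1.1 × 2×10⁻⁴ × 170 = 0.03740 m
268–888 m: 0.74 × 620 × 1.5×10⁻⁴ = 0.06882 m
888–2188 m: 1300 × 0.66 × 0.98×10⁻⁴ = 0.084084 m
Δh = 0.016415 + 0.03740 + 0.06882 + 0.084084 = 0.206719 m

21 cm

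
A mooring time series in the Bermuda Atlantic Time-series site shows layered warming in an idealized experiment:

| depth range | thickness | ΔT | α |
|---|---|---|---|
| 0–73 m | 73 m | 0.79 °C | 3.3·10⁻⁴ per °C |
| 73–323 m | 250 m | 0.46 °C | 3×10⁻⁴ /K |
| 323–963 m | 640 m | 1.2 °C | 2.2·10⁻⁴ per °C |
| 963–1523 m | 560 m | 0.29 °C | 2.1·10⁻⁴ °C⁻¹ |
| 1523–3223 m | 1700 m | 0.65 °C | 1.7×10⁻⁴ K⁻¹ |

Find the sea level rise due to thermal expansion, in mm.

about 444 mm

Layer 1: 73 × 0.79 × 3.3×10⁻⁴ = 0.0190311 m
73–323 m: 3×10⁻⁴ × 0.46 × 250 = 0.03450 m
1.2 × 640 × 2.2×10⁻⁴ = 0.16896 m
Layer 4: 2.1×10⁻⁴ × 0.29 × 560 = 0.034104 m
Layer 5: 1.7×10⁻⁴ × 0.65 × 1700 = 0.18785 m
Δh = 0.0190311 + 0.03450 + 0.16896 + 0.034104 + 0.18785 = 0.4444451 m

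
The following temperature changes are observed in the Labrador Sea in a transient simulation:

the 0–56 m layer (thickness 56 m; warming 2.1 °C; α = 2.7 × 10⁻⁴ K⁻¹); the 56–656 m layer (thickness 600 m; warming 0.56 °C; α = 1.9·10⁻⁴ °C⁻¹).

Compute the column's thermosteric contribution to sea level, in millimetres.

about 96 mm

0–56 m: 2.1 × 56 × 2.7×10⁻⁴ = 0.031752 m
0.56 × 1.9×10⁻⁴ × 600 = 0.06384 m
Δh = 0.031752 + 0.06384 = 0.095592 m ≈ 96 mm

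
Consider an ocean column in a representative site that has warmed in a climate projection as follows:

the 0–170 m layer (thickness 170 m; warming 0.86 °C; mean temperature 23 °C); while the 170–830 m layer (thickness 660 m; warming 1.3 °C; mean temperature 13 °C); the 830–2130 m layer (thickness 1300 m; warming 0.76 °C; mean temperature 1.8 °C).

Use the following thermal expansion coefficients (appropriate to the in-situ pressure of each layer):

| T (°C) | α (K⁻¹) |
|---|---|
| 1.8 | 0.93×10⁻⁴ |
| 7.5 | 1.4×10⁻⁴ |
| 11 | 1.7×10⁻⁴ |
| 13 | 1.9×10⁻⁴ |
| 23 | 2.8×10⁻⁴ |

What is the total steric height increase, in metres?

Δh ≈ 0.296 m

Layer 1 at 23 °C → α = 2.8×10⁻⁴ K⁻¹
Layer 2 at 13 °C → α = 1.9×10⁻⁴ K⁻¹
Layer 3 at 1.8 °C → α = 0.93×10⁻⁴ K⁻¹
0–170 m: 2.8×10⁻⁴ × 170 × 0.86 = 0.040936 m
Layer 2: 660 × 1.3 × 1.9×10⁻⁴ = 0.16302 m
Layer 3: 0.76 × 0.93×10⁻⁴ × 1300 = 0.091884 m
Δh = 0.040936 + 0.16302 + 0.091884 = 0.29584 m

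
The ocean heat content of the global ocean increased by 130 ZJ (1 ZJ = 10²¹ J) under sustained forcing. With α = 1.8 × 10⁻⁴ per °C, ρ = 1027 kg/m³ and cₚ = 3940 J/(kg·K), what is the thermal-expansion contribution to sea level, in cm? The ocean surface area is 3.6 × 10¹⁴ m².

Δh = 1.6 cm

Per unit area: Q = 130×10²¹ / (3.6×10¹⁴) ≈ 3.611×10⁸ J/m²
Δh = αQ/(ρcₚ) = 1.8×10⁻⁴ × 3.611×10⁸ / (1027 × 3940) ≈ 0.016063 m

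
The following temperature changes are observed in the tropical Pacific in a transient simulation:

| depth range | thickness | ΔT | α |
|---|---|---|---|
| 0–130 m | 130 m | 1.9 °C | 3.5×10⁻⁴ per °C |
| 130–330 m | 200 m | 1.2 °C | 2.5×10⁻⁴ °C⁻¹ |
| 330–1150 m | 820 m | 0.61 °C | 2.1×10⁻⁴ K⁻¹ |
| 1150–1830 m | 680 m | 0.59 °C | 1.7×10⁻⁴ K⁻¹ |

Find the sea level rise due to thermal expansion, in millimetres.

3.5×10⁻⁴ × 130 × 1.9 = 0.08645 m
Layer 2: 2.5×10⁻⁴ × 200 × 1.2 = 0.06000 m
330–1150 m: 2.1×10⁻⁴ × 820 × 0.61 = 0.105042 m
Layer 4: 1.7×10⁻⁴ × 680 × 0.59 = 0.068204 m
Δh = 0.08645 + 0.06000 + 0.105042 + 0.068204 = 0.319696 m

320 mm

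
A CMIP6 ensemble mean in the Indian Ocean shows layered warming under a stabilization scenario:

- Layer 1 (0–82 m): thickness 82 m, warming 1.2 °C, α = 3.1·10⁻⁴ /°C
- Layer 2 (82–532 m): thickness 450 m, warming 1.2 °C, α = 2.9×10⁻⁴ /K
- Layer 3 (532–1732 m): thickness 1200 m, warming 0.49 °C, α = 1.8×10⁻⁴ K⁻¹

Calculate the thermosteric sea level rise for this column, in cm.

Layer 1: 1.2 × 82 × 3.1×10⁻⁴ = 0.030504 m
Layer 2: 2.9×10⁻⁴ × 450 × 1.2 = 0.15660 m
0.49 × 1200 × 1.8×10⁻⁴ = 0.10584 m
Δh = 0.030504 + 0.15660 + 0.10584 = 0.292944 m

Δh ≈ 29.3 cm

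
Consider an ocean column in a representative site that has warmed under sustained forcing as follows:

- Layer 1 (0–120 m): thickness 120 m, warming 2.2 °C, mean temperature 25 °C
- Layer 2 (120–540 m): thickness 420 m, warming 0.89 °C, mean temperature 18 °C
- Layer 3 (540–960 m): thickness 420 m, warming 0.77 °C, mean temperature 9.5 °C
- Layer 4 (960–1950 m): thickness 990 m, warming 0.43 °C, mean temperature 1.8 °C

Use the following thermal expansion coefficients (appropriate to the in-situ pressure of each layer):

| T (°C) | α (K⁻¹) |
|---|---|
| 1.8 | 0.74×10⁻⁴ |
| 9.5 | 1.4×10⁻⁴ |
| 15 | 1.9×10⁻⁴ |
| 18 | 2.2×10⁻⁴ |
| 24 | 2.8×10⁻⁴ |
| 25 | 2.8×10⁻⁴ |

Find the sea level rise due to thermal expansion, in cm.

Layer 1 at 25 °C → α = 2.8×10⁻⁴ K⁻¹
Layer 2 at 18 °C → α = 2.2×10⁻⁴ K⁻¹
Layer 3 at 9.5 °C → α = 1.4×10⁻⁴ K⁻¹
Layer 4 at 1.8 °C → α = 0.74×10⁻⁴ K⁻¹
Layer 1: 2.8×10⁻⁴ × 2.2 × 120 = 0.07392 m
120–540 m: 2.2×10⁻⁴ × 0.89 × 420 = 0.082236 m
540–960 m: 0.77 × 1.4×10⁻⁴ × 420 = 0.045276 m
0.43 × 990 × 0.74×10⁻⁴ = 0.0315018 m
Δh = 0.07392 + 0.082236 + 0.045276 + 0.0315018 = 0.2329338 m

23 cm of thermosteric rise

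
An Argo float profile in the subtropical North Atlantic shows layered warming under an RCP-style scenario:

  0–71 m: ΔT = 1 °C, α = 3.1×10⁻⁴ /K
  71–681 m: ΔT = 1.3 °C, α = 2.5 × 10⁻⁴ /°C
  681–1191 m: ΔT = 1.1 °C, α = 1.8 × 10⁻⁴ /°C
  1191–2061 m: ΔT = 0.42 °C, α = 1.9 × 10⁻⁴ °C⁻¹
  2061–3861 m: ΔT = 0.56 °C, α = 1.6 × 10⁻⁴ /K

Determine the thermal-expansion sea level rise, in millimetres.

about 550 mm

Layer 1: 3.1×10⁻⁴ × 71 × 1 = 0.02201 m
Layer 2: 2.5×10⁻⁴ × 610 × 1.3 = 0.19825 m
681–1191 m: 1.8×10⁻⁴ × 1.1 × 510 = 0.10098 m
1191–2061 m: 1.9×10⁻⁴ × 870 × 0.42 = 0.069426 m
Layer 5: 0.56 × 1.6×10⁻⁴ × 1800 = 0.16128 m
Δh = 0.02201 + 0.19825 + 0.10098 + 0.069426 + 0.16128 = 0.551946 m ≈ 550 mm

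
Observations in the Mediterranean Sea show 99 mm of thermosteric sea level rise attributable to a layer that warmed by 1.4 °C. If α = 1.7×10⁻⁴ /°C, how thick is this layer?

H = Δh/(αΔT) = 0.099 / (1.7×10⁻⁴ × 1.4) ≈ 416.0 m

H ≈ 416 m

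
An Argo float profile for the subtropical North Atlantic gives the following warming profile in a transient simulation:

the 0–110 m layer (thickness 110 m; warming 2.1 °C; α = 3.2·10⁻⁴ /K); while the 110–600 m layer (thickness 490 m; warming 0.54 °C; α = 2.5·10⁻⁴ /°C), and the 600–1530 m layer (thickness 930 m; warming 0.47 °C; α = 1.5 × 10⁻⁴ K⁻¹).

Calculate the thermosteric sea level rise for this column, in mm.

110 × 3.2×10⁻⁴ × 2.1 = 0.07392 m
110–600 m: 2.5×10⁻⁴ × 0.54 × 490 = 0.06615 m
1.5×10⁻⁴ × 0.47 × 930 = 0.065565 m
Δh = 0.07392 + 0.06615 + 0.065565 = 0.205635 m

Δh ≈ 206 mm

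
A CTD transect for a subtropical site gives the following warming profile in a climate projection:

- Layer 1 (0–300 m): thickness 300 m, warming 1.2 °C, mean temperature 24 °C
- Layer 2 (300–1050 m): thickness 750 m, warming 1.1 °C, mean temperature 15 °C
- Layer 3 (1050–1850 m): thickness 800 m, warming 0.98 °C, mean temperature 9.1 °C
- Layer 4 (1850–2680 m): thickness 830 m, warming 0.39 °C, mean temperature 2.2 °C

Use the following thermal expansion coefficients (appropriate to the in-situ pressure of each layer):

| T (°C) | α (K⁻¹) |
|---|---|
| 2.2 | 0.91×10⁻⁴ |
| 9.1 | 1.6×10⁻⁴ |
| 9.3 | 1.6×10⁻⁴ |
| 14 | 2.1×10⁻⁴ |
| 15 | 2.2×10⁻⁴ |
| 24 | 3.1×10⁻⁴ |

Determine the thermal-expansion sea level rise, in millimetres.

Layer 1 at 24 °C → α = 3.1×10⁻⁴ K⁻¹
Layer 2 at 15 °C → α = 2.2×10⁻⁴ K⁻¹
Layer 3 at 9.1 °C → α = 1.6×10⁻⁴ K⁻¹
Layer 4 at 2.2 °C → α = 0.91×10⁻⁴ K⁻¹
1.2 × 3.1×10⁻⁴ × 300 = 0.11160 m
300–1050 m: 1.1 × 2.2×10⁻⁴ × 750 = 0.18150 m
1050–1850 m: 800 × 1.6×10⁻⁴ × 0.98 = 0.12544 m
Layer 4: 830 × 0.91×10⁻⁴ × 0.39 = 0.0294567 m
Δh = 0.11160 + 0.18150 + 0.12544 + 0.0294567 = 0.4479967 m ≈ 448 mm

Δh ≈ 448 mm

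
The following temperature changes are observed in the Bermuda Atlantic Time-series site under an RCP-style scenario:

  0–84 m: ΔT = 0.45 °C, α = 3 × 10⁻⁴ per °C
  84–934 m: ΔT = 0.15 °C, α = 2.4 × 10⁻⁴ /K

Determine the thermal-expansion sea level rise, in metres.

0.042 m

3×10⁻⁴ × 0.45 × 84 = 0.01134 m
Layer 2: 0.15 × 2.4×10⁻⁴ × 850 = 0.03060 m
Δh = 0.01134 + 0.03060 = 0.04194 m ≈ 0.042 m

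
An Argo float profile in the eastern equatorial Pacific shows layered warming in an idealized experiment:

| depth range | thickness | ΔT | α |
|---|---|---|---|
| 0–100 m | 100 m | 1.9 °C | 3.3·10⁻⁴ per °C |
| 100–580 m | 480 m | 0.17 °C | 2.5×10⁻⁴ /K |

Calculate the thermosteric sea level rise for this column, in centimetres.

8.3 cm of thermosteric rise

Layer 1: 3.3×10⁻⁴ × 1.9 × 100 = 0.06270 m
100–580 m: 0.17 × 480 × 2.5×10⁻⁴ = 0.02040 m
Δh = 0.06270 + 0.02040 = 0.08310 m ≈ 8.3 cm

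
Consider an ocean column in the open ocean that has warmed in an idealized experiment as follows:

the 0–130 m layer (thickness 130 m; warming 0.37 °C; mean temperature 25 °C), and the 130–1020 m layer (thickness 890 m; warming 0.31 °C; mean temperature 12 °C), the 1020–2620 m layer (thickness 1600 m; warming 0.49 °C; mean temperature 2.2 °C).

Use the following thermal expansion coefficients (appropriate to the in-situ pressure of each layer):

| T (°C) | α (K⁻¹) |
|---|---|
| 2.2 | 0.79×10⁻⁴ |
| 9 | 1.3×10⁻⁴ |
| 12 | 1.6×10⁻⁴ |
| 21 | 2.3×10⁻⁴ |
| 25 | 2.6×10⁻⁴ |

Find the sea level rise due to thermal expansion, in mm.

120 mm

Layer 1 at 25 °C → α = 2.6×10⁻⁴ K⁻¹
Layer 2 at 12 °C → α = 1.6×10⁻⁴ K⁻¹
Layer 3 at 2.2 °C → α = 0.79×10⁻⁴ K⁻¹
Layer 1: 0.37 × 130 × 2.6×10⁻⁴ = 0.012506 m
130–1020 m: 890 × 0.31 × 1.6×10⁻⁴ = 0.044144 m
1020–2620 m: 0.79×10⁻⁴ × 1600 × 0.49 = 0.061936 m
Δh = 0.012506 + 0.044144 + 0.061936 = 0.118586 m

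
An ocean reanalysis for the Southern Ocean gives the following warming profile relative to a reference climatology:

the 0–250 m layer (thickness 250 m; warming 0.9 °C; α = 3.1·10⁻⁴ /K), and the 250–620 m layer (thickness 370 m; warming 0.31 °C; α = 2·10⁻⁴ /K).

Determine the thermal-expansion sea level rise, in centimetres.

0–250 m: 0.9 × 3.1×10⁻⁴ × 250 = 0.06975 m
2×10⁻⁴ × 370 × 0.31 = 0.02294 m
Δh = 0.06975 + 0.02294 = 0.09269 m

9.27 cm of thermosteric rise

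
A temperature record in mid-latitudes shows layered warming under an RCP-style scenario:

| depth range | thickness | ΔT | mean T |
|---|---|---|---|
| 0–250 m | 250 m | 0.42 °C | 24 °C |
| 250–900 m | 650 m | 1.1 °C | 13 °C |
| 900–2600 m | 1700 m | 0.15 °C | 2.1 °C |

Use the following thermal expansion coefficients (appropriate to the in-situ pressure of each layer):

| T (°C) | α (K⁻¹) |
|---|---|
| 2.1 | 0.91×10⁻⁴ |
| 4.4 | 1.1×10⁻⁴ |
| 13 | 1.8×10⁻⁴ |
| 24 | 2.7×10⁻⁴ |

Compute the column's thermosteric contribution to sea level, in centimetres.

Δh ≈ 18.0 cm

Layer 1 at 24 °C → α = 2.7×10⁻⁴ K⁻¹
Layer 2 at 13 °C → α = 1.8×10⁻⁴ K⁻¹
Layer 3 at 2.1 °C → α = 0.91×10⁻⁴ K⁻¹
Layer 1: 250 × 2.7×10⁻⁴ × 0.42 = 0.02835 m
250–900 m: 1.1 × 650 × 1.8×10⁻⁴ = 0.12870 m
Layer 3: 0.91×10⁻⁴ × 0.15 × 1700 = 0.023205 m
Δh = 0.02835 + 0.12870 + 0.023205 = 0.180255 m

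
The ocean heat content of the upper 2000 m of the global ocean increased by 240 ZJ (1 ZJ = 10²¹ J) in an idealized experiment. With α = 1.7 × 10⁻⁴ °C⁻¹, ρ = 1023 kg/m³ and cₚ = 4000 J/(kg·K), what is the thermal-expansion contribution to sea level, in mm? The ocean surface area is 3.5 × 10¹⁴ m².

Δh ≈ 28.5 mm

Per unit area: Q = 240×10²¹ / (3.5×10¹⁴) ≈ 6.857×10⁸ J/m²
Δh = αQ/(ρcₚ) = 1.7×10⁻⁴ × 6.857×10⁸ / (1023 × 4000) ≈ 0.028487 m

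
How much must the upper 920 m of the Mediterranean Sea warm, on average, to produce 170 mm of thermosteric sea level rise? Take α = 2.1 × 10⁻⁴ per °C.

ΔT = Δh/(αH) = 0.17 / (2.1×10⁻⁴ × 920) ≈ 0.8799 K

about 0.880 K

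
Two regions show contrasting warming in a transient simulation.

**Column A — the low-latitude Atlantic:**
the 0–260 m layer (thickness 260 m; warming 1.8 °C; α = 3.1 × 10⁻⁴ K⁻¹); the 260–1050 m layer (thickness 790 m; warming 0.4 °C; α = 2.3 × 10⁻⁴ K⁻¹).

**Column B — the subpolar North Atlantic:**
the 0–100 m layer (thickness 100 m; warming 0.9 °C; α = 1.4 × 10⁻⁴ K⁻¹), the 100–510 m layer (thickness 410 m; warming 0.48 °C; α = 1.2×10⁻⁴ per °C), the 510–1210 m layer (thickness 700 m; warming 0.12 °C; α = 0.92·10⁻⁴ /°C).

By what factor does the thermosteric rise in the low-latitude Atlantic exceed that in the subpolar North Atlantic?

A 0–260 m: 3.1×10⁻⁴ × 1.8 × 260 = 0.14508 m
A 2.3×10⁻⁴ × 790 × 0.4 = 0.07268 m
A total: 0.21776 m
B 0–100 m: 0.9 × 100 × 1.4×10⁻⁴ = 0.01260 m
B 0.48 × 1.2×10⁻⁴ × 410 = 0.023616 m
B Layer 3: 0.12 × 0.92×10⁻⁴ × 700 = 0.007728 m
B total: 0.043944 m
Ratio: 0.21776 / 0.043944 ≈ 4.955

5.0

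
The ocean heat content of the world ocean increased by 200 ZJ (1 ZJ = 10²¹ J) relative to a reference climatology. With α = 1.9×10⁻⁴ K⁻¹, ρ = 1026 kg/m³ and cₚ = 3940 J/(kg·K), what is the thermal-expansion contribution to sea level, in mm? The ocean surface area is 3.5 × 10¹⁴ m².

Per unit area: Q = 200×10²¹ / (3.5×10¹⁴) ≈ 5.714×10⁸ J/m²
Δh = αQ/(ρcₚ) = 1.9×10⁻⁴ × 5.714×10⁸ / (1026 × 3940) ≈ 0.026857 m

27 mm of thermosteric rise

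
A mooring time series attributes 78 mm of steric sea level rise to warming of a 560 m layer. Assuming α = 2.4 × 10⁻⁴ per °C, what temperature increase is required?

ΔT ≈ 0.58 °C

ΔT = Δh/(αH) = 0.078 / (2.4×10⁻⁴ × 560) ≈ 0.5804 °C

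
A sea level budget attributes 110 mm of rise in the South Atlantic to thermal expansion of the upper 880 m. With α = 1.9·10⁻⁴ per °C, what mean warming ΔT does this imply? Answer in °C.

about 0.658 °C

ΔT = Δh/(αH) = 0.11 / (1.9×10⁻⁴ × 880) ≈ 0.6579 °C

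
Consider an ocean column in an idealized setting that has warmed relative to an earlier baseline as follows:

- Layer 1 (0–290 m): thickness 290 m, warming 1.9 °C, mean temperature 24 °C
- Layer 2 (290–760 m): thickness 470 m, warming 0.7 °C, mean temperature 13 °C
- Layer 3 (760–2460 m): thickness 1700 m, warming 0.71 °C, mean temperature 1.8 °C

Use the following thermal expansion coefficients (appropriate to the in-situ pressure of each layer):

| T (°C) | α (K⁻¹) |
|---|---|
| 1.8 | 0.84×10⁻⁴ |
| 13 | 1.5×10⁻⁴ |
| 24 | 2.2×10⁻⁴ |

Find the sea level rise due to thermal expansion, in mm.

272 mm

Layer 1 at 24 °C → α = 2.2×10⁻⁴ K⁻¹
Layer 2 at 13 °C → α = 1.5×10⁻⁴ K⁻¹
Layer 3 at 1.8 °C → α = 0.84×10⁻⁴ K⁻¹
0–290 m: 2.2×10⁻⁴ × 290 × 1.9 = 0.12122 m
Layer 2: 1.5×10⁻⁴ × 0.7 × 470 = 0.04935 m
0.84×10⁻⁴ × 1700 × 0.71 = 0.101388 m
Δh = 0.12122 + 0.04935 + 0.101388 = 0.271958 m ≈ 272 mm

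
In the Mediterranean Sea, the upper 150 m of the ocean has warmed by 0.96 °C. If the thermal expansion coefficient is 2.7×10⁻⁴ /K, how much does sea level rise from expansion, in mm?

Δh = αΔT·H = 2.7×10⁻⁴ × 0.96 × 150 = 0.03888 m

39 mm of thermosteric rise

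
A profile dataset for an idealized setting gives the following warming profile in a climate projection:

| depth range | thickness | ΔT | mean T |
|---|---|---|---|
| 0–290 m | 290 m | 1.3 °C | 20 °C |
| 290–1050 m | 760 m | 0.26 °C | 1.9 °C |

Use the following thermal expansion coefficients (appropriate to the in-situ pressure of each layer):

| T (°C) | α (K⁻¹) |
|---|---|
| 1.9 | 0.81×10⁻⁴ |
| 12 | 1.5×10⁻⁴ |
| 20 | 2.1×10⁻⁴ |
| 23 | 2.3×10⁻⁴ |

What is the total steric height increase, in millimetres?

Layer 1 at 20 °C → α = 2.1×10⁻⁴ K⁻¹
Layer 2 at 1.9 °C → α = 0.81×10⁻⁴ K⁻¹
1.3 × 2.1×10⁻⁴ × 290 = 0.07917 m
Layer 2: 760 × 0.26 × 0.81×10⁻⁴ = 0.0160056 m
Δh = 0.07917 + 0.0160056 = 0.0951756 m

95.2 mm of thermosteric rise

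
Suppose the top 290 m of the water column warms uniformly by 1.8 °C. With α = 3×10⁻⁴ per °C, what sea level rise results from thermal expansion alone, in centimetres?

Δh = 15.7 cm

Δh = αΔT·H = 3×10⁻⁴ × 1.8 × 290 = 0.15660 m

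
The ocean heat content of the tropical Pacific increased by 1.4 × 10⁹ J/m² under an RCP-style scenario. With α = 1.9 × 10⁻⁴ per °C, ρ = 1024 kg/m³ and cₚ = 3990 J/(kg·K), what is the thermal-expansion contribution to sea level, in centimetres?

Δh = αQ/(ρcₚ) = 1.9×10⁻⁴ × 1.4×10⁹ / (1024 × 3990) ≈ 0.065104 m

Δh = 6.51 cm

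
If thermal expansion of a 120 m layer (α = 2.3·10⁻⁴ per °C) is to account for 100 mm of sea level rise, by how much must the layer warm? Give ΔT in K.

ΔT ≈ 3.6 K

ΔT = Δh/(αH) = 0.1 / (2.3×10⁻⁴ × 120) ≈ 3.623 K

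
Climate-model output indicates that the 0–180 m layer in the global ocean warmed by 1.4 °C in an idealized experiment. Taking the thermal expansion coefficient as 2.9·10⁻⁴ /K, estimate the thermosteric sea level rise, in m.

0.073 m

Δh = αΔT·H = 2.9×10⁻⁴ × 1.4 × 180 = 0.07308 m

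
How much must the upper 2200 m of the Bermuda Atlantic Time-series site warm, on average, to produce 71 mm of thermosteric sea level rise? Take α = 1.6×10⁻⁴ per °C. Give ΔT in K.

ΔT ≈ 0.20 K

ΔT = Δh/(αH) = 0.071 / (1.6×10⁻⁴ × 2200) ≈ 0.2017 K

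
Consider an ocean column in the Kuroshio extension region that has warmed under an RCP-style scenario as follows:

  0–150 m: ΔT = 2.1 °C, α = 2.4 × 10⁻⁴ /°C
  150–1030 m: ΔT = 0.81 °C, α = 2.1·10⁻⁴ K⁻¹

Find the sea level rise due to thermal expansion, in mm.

Layer 1: 2.4×10⁻⁴ × 150 × 2.1 = 0.07560 m
2.1×10⁻⁴ × 0.81 × 880 = 0.149688 m
Δh = 0.07560 + 0.149688 = 0.225288 m ≈ 225 mm

225 mm of thermosteric rise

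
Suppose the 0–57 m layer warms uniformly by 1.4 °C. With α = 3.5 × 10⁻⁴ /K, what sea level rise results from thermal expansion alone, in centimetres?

Δh = αΔT·H = 3.5×10⁻⁴ × 1.4 × 57 = 0.02793 m

2.79 cm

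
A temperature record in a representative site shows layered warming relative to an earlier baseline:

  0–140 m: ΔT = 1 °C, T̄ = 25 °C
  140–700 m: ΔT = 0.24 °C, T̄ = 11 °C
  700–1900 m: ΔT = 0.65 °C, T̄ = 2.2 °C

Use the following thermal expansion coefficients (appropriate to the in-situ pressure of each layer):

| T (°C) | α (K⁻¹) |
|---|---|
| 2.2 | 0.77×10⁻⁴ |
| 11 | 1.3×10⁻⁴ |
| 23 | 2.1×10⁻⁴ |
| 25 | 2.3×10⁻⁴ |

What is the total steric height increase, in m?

0.110 m

Layer 1 at 25 °C → α = 2.3×10⁻⁴ K⁻¹
Layer 2 at 11 °C → α = 1.3×10⁻⁴ K⁻¹
Layer 3 at 2.2 °C → α = 0.77×10⁻⁴ K⁻¹
Layer 1: 2.3×10⁻⁴ × 140 × 1 = 0.03220 m
Layer 2: 1.3×10⁻⁴ × 560 × 0.24 = 0.017472 m
700–1900 m: 1200 × 0.77×10⁻⁴ × 0.65 = 0.06006 m
Δh = 0.03220 + 0.017472 + 0.06006 = 0.109732 m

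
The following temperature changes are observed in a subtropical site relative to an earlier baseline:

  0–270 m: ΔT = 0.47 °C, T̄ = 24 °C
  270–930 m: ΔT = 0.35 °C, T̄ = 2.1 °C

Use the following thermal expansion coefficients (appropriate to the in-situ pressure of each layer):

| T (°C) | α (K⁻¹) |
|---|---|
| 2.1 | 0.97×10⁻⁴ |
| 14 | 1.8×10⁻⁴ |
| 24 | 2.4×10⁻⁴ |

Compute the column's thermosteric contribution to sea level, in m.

Layer 1 at 24 °C → α = 2.4×10⁻⁴ K⁻¹
Layer 2 at 2.1 °C → α = 0.97×10⁻⁴ K⁻¹
Layer 1: 2.4×10⁻⁴ × 0.47 × 270 = 0.030456 m
270–930 m: 0.97×10⁻⁴ × 0.35 × 660 = 0.022407 m
Δh = 0.030456 + 0.022407 = 0.052863 m ≈ 0.0529 m

Δh = 0.0529 m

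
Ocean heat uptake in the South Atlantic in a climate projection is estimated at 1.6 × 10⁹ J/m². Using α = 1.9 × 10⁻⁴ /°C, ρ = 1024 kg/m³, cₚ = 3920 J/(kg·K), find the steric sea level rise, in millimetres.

Δh = αQ/(ρcₚ) = 1.9×10⁻⁴ × 1.6×10⁹ / (1024 × 3920) ≈ 0.075733 m

Δh ≈ 75.7 mm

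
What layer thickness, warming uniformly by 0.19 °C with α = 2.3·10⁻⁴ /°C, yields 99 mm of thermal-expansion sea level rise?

about 2270 m

H = Δh/(αΔT) = 0.099 / (2.3×10⁻⁴ × 0.19) ≈ 2265 m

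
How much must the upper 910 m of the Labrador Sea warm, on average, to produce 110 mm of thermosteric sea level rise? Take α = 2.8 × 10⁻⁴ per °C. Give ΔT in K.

about 0.432 K

ΔT = Δh/(αH) = 0.11 / (2.8×10⁻⁴ × 910) ≈ 0.4317 K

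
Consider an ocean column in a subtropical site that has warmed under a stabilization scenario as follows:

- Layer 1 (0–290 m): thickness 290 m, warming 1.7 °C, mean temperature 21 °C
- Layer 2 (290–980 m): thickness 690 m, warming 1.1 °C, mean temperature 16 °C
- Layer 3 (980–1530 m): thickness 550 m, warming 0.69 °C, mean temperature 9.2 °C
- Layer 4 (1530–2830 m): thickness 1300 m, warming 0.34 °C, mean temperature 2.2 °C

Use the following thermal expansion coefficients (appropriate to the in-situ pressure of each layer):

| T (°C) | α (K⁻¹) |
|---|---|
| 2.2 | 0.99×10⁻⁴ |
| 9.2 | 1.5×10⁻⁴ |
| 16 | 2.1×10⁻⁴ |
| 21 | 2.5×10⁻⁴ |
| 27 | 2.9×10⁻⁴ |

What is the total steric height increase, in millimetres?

Layer 1 at 21 °C → α = 2.5×10⁻⁴ K⁻¹
Layer 2 at 16 °C → α = 2.1×10⁻⁴ K⁻¹
Layer 3 at 9.2 °C → α = 1.5×10⁻⁴ K⁻¹
Layer 4 at 2.2 °C → α = 0.99×10⁻⁴ K⁻¹
0–290 m: 1.7 × 2.5×10⁻⁴ × 290 = 0.12325 m
1.1 × 690 × 2.1×10⁻⁴ = 0.15939 m
Layer 3: 0.69 × 1.5×10⁻⁴ × 550 = 0.056925 m
1530–2830 m: 1300 × 0.99×10⁻⁴ × 0.34 = 0.043758 m
Δh = 0.12325 + 0.15939 + 0.056925 + 0.043758 = 0.383323 m

383 mm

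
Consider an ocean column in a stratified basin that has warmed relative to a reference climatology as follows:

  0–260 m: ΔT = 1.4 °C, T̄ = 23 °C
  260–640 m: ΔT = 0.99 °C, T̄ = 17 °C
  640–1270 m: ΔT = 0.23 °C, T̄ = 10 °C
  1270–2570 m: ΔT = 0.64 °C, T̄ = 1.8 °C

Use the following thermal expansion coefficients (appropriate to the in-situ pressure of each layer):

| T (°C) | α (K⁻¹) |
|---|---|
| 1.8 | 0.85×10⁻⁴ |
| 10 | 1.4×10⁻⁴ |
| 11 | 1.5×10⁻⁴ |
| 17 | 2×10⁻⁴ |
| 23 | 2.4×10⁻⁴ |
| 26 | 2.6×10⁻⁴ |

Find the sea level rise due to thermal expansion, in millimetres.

Layer 1 at 23 °C → α = 2.4×10⁻⁴ K⁻¹
Layer 2 at 17 °C → α = 2×10⁻⁴ K⁻¹
Layer 3 at 10 °C → α = 1.4×10⁻⁴ K⁻¹
Layer 4 at 1.8 °C → α = 0.85×10⁻⁴ K⁻¹
Layer 1: 1.4 × 260 × 2.4×10⁻⁴ = 0.08736 m
380 × 2×10⁻⁴ × 0.99 = 0.07524 m
0.23 × 630 × 1.4×10⁻⁴ = 0.020286 m
0.64 × 1300 × 0.85×10⁻⁴ = 0.07072 m
Δh = 0.08736 + 0.07524 + 0.020286 + 0.07072 = 0.253606 m

250 mm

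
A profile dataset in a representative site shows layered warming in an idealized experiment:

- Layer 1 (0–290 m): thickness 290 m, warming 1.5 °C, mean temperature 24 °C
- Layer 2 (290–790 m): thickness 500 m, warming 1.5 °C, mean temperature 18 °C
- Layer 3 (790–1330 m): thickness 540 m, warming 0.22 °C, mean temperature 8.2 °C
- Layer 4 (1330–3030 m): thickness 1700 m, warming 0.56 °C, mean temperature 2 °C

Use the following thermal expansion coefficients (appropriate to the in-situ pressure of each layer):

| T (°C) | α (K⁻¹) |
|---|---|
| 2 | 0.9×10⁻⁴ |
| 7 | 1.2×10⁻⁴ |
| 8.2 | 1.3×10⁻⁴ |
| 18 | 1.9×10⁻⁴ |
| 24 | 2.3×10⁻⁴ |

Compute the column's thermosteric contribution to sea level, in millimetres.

Layer 1 at 24 °C → α = 2.3×10⁻⁴ K⁻¹
Layer 2 at 18 °C → α = 1.9×10⁻⁴ K⁻¹
Layer 3 at 8.2 °C → α = 1.3×10⁻⁴ K⁻¹
Layer 4 at 2 °C → α = 0.9×10⁻⁴ K⁻¹
2.3×10⁻⁴ × 290 × 1.5 = 0.10005 m
Layer 2: 1.5 × 500 × 1.9×10⁻⁴ = 0.14250 m
790–1330 m: 0.22 × 540 × 1.3×10⁻⁴ = 0.015444 m
1330–3030 m: 0.9×10⁻⁴ × 0.56 × 1700 = 0.08568 m
Δh = 0.10005 + 0.14250 + 0.015444 + 0.08568 = 0.343674 m

Δh ≈ 344 mm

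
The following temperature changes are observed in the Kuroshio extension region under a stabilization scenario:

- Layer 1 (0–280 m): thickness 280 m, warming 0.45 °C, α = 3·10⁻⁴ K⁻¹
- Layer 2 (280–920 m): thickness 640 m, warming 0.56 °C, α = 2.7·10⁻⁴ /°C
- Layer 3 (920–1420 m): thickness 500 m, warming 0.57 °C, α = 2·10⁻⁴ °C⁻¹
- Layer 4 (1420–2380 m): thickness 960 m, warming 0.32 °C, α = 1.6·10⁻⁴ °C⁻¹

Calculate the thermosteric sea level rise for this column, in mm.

Layer 1: 0.45 × 280 × 3×10⁻⁴ = 0.03780 m
280–920 m: 0.56 × 640 × 2.7×10⁻⁴ = 0.096768 m
Layer 3: 2×10⁻⁴ × 0.57 × 500 = 0.05700 m
1420–2380 m: 0.32 × 960 × 1.6×10⁻⁴ = 0.049152 m
Δh = 0.03780 + 0.096768 + 0.05700 + 0.049152 = 0.24072 m

Δh = 241 mm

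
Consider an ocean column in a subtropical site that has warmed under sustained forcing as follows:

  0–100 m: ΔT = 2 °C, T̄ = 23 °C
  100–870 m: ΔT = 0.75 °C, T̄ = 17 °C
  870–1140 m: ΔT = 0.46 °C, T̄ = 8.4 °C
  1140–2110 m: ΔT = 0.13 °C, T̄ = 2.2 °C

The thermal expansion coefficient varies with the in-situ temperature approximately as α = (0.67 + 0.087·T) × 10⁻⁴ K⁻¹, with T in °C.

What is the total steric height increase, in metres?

Δh = 0.206 m

Layer 1: α = (0.67 + 0.087×23)×10⁻⁴ = 2.671×10⁻⁴ K⁻¹
Layer 2: α = (0.67 + 0.087×17)×10⁻⁴ = 2.149×10⁻⁴ K⁻¹
Layer 3: α = (0.67 + 0.087×8.4)×10⁻⁴ = 1.4008×10⁻⁴ K⁻¹
Layer 4: α = (0.67 + 0.087×2.2)×10⁻⁴ = 0.8614×10⁻⁴ K⁻¹
Layer 1: 2.671×10⁻⁴ × 100 × 2 = 0.05342 m
100–870 m: 770 × 2.149×10⁻⁴ × 0.75 = 0.12410475 m
Layer 3: 270 × 0.46 × 1.4008×10⁻⁴ = 0.017397936 m
Layer 4: 0.13 × 0.8614×10⁻⁴ × 970 = 0.010862254 m
Δh = 0.05342 + 0.12410475 + 0.017397936 + 0.010862254 = 0.20578494 m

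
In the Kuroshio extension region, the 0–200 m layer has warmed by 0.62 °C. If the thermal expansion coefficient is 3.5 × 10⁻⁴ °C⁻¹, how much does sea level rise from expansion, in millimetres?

Δh ≈ 43.4 mm

Δh = αΔT·H = 3.5×10⁻⁴ × 0.62 × 200 = 0.04340 m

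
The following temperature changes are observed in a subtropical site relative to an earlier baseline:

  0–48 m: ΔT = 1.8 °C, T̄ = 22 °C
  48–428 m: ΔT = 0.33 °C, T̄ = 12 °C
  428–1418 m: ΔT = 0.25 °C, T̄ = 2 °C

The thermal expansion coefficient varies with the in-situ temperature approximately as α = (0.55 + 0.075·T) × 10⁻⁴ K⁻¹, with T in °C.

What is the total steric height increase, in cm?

Δh ≈ 5.45 cm

Layer 1: α = (0.55 + 0.075×22)×10⁻⁴ = 2.2×10⁻⁴ K⁻¹
Layer 2: α = (0.55 + 0.075×12)×10⁻⁴ = 1.45×10⁻⁴ K⁻¹
Layer 3: α = (0.55 + 0.075×2)×10⁻⁴ = 0.7×10⁻⁴ K⁻¹
Layer 1: 1.8 × 48 × 2.2×10⁻⁴ = 0.019008 m
48–428 m: 1.45×10⁻⁴ × 380 × 0.33 = 0.018183 m
0.25 × 990 × 0.7×10⁻⁴ = 0.017325 m
Δh = 0.019008 + 0.018183 + 0.017325 = 0.054516 m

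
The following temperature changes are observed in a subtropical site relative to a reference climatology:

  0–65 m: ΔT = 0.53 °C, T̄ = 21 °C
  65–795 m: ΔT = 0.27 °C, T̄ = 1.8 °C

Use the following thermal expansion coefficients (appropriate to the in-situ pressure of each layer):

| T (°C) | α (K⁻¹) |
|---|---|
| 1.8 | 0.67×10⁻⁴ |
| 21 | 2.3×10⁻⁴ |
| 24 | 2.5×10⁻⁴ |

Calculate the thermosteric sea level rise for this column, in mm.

21 mm

Layer 1 at 21 °C → α = 2.3×10⁻⁴ K⁻¹
Layer 2 at 1.8 °C → α = 0.67×10⁻⁴ K⁻¹
Layer 1: 0.53 × 65 × 2.3×10⁻⁴ = 0.0079235 m
0.67×10⁻⁴ × 730 × 0.27 = 0.0132057 m
Δh = 0.0079235 + 0.0132057 = 0.0211292 m ≈ 21 mm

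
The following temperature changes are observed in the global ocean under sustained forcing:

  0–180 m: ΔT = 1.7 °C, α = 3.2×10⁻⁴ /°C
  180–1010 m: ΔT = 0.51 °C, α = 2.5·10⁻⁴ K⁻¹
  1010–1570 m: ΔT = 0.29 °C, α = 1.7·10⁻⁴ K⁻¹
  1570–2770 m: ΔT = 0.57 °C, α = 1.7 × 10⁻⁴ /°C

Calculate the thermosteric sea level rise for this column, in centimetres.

about 35 cm

0–180 m: 3.2×10⁻⁴ × 180 × 1.7 = 0.09792 m
Layer 2: 2.5×10⁻⁴ × 830 × 0.51 = 0.105825 m
560 × 1.7×10⁻⁴ × 0.29 = 0.027608 m
1570–2770 m: 1200 × 0.57 × 1.7×10⁻⁴ = 0.11628 m
Δh = 0.09792 + 0.105825 + 0.027608 + 0.11628 = 0.347633 m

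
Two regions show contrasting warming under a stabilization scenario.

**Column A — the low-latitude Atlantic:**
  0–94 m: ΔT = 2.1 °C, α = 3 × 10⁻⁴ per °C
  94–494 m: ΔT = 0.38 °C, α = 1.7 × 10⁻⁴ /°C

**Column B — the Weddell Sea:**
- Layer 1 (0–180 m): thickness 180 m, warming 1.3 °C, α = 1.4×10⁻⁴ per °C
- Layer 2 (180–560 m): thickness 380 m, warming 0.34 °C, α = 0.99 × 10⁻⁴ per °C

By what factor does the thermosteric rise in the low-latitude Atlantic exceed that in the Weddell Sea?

a factor of 1.87

A 0–94 m: 2.1 × 3×10⁻⁴ × 94 = 0.05922 m
A Layer 2: 400 × 0.38 × 1.7×10⁻⁴ = 0.02584 m
A total: 0.08506 m
B 1.4×10⁻⁴ × 1.3 × 180 = 0.03276 m
B Layer 2: 0.99×10⁻⁴ × 0.34 × 380 = 0.0127908 m
B total: 0.0455508 m
Ratio: 0.08506 / 0.0455508 ≈ 1.867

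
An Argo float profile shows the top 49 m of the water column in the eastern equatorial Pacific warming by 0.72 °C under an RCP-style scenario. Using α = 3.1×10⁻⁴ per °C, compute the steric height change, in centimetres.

Δh = 1.09 cm

Δh = αΔT·H = 3.1×10⁻⁴ × 0.72 × 49 = 0.0109368 m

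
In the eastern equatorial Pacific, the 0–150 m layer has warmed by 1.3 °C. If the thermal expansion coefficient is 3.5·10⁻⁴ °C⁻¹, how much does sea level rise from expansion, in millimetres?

Δh = αΔT·H = 3.5×10⁻⁴ × 1.3 × 150 = 0.06825 m

68.3 mm of thermosteric rise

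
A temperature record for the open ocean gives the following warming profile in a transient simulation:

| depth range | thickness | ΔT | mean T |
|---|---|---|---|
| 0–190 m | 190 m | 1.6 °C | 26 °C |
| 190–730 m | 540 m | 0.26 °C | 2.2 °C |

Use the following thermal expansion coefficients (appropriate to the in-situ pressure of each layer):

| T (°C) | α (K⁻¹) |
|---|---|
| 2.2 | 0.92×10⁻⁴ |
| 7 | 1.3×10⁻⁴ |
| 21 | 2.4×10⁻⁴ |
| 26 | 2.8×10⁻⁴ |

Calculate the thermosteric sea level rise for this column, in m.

about 0.0980 m

Layer 1 at 26 °C → α = 2.8×10⁻⁴ K⁻¹
Layer 2 at 2.2 °C → α = 0.92×10⁻⁴ K⁻¹
0–190 m: 1.6 × 2.8×10⁻⁴ × 190 = 0.08512 m
190–730 m: 0.92×10⁻⁴ × 0.26 × 540 = 0.0129168 m
Δh = 0.08512 + 0.0129168 = 0.0980368 m ≈ 0.0980 m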